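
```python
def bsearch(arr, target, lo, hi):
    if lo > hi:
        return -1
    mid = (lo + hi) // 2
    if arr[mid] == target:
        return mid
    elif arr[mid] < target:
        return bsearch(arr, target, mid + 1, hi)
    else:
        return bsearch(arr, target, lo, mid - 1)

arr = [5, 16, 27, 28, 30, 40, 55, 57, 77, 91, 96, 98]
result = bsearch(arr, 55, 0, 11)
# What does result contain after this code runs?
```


bsearch(arr, 55, 0, 11)
lo=0, hi=11, mid=5, arr[mid]=40
40 < 55, search right half
lo=6, hi=11, mid=8, arr[mid]=77
77 > 55, search left half
lo=6, hi=7, mid=6, arr[mid]=55
arr[6] == 55, found at index 6
= 6


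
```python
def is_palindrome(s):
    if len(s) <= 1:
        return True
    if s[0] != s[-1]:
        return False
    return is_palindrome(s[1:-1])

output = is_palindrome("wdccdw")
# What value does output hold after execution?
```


is_palindrome("wdccdw")
"wdccdw": s[0]='w' == s[-1]='w' -> is_palindrome("dccd")
"dccd": s[0]='d' == s[-1]='d' -> is_palindrome("cc")
"cc": s[0]='c' == s[-1]='c' -> is_palindrome("")
"": len <= 1 -> True
= True


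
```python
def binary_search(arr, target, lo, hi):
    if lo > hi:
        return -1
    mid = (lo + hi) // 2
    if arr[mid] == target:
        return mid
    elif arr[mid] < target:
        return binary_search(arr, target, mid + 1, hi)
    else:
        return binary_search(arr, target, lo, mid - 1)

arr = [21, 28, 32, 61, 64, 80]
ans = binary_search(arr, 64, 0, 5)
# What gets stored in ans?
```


binary_search(arr, 64, 0, 5)
lo=0, hi=5, mid=2, arr[mid]=32
32 < 64, search right half
lo=3, hi=5, mid=4, arr[mid]=64
arr[4] == 64, found at index 4
= 4


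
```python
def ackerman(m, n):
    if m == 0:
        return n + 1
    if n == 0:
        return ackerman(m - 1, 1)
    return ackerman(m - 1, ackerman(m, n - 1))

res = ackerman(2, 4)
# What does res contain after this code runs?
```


ackerman(2, 4)
= ackerman(1, ackerman(2, 3))
First compute ackerman(2, 3) = 9
= ackerman(1, 9)
= 11


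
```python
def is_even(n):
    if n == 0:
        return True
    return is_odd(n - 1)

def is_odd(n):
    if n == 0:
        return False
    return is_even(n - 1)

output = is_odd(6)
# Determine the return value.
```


is_odd(6)
= is_even(5)
= is_odd(4)
= is_even(3)
= is_odd(2)
= is_even(1)
= is_odd(0)
n == 0: return False
= False


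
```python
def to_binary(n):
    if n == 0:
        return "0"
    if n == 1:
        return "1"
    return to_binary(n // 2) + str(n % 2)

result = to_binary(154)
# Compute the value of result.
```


to_binary(154)
= to_binary(77) + "0"
= to_binary(38) + "1" + "0"
= to_binary(19) + "0" + "1" + "0"
= to_binary(9) + "1" + "0" + "1" + "0"
= to_binary(4) + "1" + "1" + "0" + "1" + "0"
= to_binary(2) + "0" + "1" + "1" + "0" + "1" + "0"
= to_binary(1) + "0" + "0" + "1" + "1" + "0" + "1" + "0"
= "1" + "0" + "0" + "1" + "1" + "0" + "1" + "0"
= "10011010"


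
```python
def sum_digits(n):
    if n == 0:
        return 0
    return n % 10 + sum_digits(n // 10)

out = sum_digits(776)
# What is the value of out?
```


sum_digits(776)
= 6 + sum_digits(77)
= 6 + 7 + sum_digits(7)
= 6 + 7 + 7 + sum_digits(0)
= 6 + 7 + 7 + 0
= 20


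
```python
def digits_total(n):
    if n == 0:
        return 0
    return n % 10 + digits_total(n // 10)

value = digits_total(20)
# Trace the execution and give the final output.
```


digits_total(20)
= 0 + digits_total(2)
= 0 + 2 + digits_total(0)
= 0 + 2 + 0
= 2


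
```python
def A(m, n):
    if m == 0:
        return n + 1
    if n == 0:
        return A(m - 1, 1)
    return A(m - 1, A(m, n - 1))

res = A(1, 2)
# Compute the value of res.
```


A(1, 2)
= A(0, A(1, 1))
First compute A(1, 1) = 3
= A(0, 3)
= 4


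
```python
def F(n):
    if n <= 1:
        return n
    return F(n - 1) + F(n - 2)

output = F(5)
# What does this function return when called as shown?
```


F(5)
= F(4) + F(3)
= (F(3) + F(2)) + F(3)
Computing bottom-up: F(0)=0, F(1)=1, F(2)=1, F(3)=2, F(4)=3, F(5)=5
= 5


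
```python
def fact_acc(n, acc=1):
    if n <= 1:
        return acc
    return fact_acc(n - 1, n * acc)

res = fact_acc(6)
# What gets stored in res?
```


fact_acc(6, 1)
= fact_acc(5, 6 * 1) = fact_acc(5, 6)
= fact_acc(4, 5 * 6) = fact_acc(4, 30)
= fact_acc(3, 4 * 30) = fact_acc(3, 120)
= fact_acc(2, 3 * 120) = fact_acc(2, 360)
= fact_acc(1, 2 * 360) = fact_acc(1, 720)
n <= 1, return acc = 720


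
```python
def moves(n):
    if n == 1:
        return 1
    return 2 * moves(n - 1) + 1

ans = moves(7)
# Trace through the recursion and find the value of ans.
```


moves(7)
= 2 * moves(6) + 1
= 2 * (2 * moves(5) + 1) + 1
= 2 * (2 * (2 * moves(4) + 1) + 1) + 1
= 2 * (2 * (2 * (2 * moves(3) + 1) + 1) + 1) + 1
= 2 * (2 * (2 * (2 * (2 * moves(2) + 1) + 1) + 1) + 1) + 1
= 2 * (2 * (2 * (2 * (2 * (2 * moves(1) + 1) + 1) + 1) + 1) + 1) + 1
Now compute bottom-up:
moves(1) = 1
moves(2) = 2 * 1 + 1 = 3
moves(3) = 2 * 3 + 1 = 7
moves(4) = 2 * 7 + 1 = 15
moves(5) = 2 * 15 + 1 = 31
moves(6) = 2 * 31 + 1 = 63
moves(7) = 2 * 63 + 1 = 127
= 127


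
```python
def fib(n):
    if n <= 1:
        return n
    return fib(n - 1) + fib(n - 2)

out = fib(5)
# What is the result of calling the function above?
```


fib(5)
= fib(4) + fib(3)
= (fib(3) + fib(2)) + fib(3)
Computing bottom-up: fib(0)=0, fib(1)=1, fib(2)=1, fib(3)=2, fib(4)=3, fib(5)=5
= 5


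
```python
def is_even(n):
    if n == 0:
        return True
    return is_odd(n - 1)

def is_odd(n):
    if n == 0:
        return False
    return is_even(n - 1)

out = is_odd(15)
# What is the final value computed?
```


is_odd(15)
= is_even(14)
= is_odd(13)
= is_even(12)
= is_odd(11)
= is_even(10)
= is_odd(9)
= is_even(8)
= is_odd(7)
= is_even(6)
= is_odd(5)
= is_even(4)
= is_odd(3)
= is_even(2)
= is_odd(1)
= is_even(0)
n == 0: return True
= True


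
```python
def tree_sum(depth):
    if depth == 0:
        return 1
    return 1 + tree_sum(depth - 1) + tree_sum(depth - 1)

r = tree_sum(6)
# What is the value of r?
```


tree_sum(6)
= 1 + tree_sum(5) + tree_sum(5)
= 1 + 2 * tree_sum(5)
tree_sum(k) = 2^(k+1) - 1
tree_sum(0) = 1
tree_sum(1) = 3
tree_sum(2) = 7
tree_sum(3) = 15
tree_sum(4) = 31
tree_sum(6) = 2^7 - 1 = 127


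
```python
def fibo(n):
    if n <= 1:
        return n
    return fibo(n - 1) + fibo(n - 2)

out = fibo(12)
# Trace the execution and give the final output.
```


fibo(12)
= fibo(11) + fibo(10)
= (fibo(10) + fibo(9)) + fibo(10)
Computing bottom-up: fibo(0)=0, fibo(1)=1, fibo(2)=1, fibo(3)=2, fibo(4)=3, fibo(5)=5, fibo(6)=8, fibo(7)=13, fibo(8)=21, fibo(9)=34, fibo(10)=55, fibo(11)=89, fibo(12)=144
= 144


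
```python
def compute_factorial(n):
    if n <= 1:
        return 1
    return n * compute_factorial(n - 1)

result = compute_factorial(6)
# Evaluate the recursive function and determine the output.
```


compute_factorial(6)
= 6 * compute_factorial(5)
= 6 * 5 * compute_factorial(4)
= 6 * 5 * 4 * compute_factorial(3)
= 6 * 5 * 4 * 3 * compute_factorial(2)
= 6 * 5 * 4 * 3 * 2 * compute_factorial(1)
= 6 * 5 * 4 * 3 * 2 * 1
= 720


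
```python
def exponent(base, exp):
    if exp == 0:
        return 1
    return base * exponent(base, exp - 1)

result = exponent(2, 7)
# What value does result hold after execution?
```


exponent(2, 7)
= 2 * exponent(2, 6)
= 2 * 2 * exponent(2, 5)
= 2 * 2 * 2 * exponent(2, 4)
= 2 * 2 * 2 * 2 * exponent(2, 3)
= 2 * 2 * 2 * 2 * 2 * exponent(2, 2)
= 2 * 2 * 2 * 2 * 2 * 2 * exponent(2, 1)
= 2 * 2 * 2 * 2 * 2 * 2 * 2 * exponent(2, 0)
= 2 * 2 * 2 * 2 * 2 * 2 * 2 * 1
= 128


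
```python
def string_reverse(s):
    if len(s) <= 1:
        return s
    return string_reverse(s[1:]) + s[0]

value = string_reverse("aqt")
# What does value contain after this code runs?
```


string_reverse("aqt")
= string_reverse("qt") + "a"
= string_reverse("t") + "q" + "a"
= "t" + "q" + "a"
= "tqa"


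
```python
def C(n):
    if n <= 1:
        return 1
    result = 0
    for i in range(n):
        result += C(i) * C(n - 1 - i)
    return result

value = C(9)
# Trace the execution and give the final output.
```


C(9)
= sum of C(i) * C(9-1-i) for i in 0..8
First compute sub-values bottom-up:
  C(0) = 1, C(1) = 1
  C(2) = 1*1 + 1*1 = 2
  C(3) = 1*2 + 1*1 + 2*1 = 5
  C(4) = 1*5 + 1*2 + 2*1 + 5*1 = 14
  C(5) = 1*14 + 1*5 + 2*2 + 5*1 + 14*1 = 42
  C(6) = 1*42 + 1*14 + 2*5 + 5*2 + 14*1 + 42*1 = 132
  C(7) = 1*132 + 1*42 + 2*14 + 5*5 + 14*2 + 42*1 + 132*1 = 429
  C(8) = 1*429 + 1*132 + 2*42 + 5*14 + 14*5 + 42*2 + 132*1 + 429*1 = 1430
Now C(9):
  C(0)*C(8) = 1*1430 = 1430
  C(1)*C(7) = 1*429 = 429
  C(2)*C(6) = 2*132 = 264
  C(3)*C(5) = 5*42 = 210
  C(4)*C(4) = 14*14 = 196
  C(5)*C(3) = 42*5 = 210
  C(6)*C(2) = 132*2 = 264
  C(7)*C(1) = 429*1 = 429
  C(8)*C(0) = 1430*1 = 1430
= 1430 + 429 + 264 + 210 + 196 + 210 + 264 + 429 + 1430
= 4862


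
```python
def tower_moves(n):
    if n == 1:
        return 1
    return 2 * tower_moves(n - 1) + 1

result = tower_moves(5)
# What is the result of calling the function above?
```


tower_moves(5)
= 2 * tower_moves(4) + 1
= 2 * (2 * tower_moves(3) + 1) + 1
= 2 * (2 * (2 * tower_moves(2) + 1) + 1) + 1
= 2 * (2 * (2 * (2 * tower_moves(1) + 1) + 1) + 1) + 1
Now compute bottom-up:
tower_moves(1) = 1
tower_moves(2) = 2 * 1 + 1 = 3
tower_moves(3) = 2 * 3 + 1 = 7
tower_moves(4) = 2 * 7 + 1 = 15
tower_moves(5) = 2 * 15 + 1 = 31
= 31


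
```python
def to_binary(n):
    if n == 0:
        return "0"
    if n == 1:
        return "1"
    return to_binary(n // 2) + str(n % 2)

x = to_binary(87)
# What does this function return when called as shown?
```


to_binary(87)
= to_binary(43) + "1"
= to_binary(21) + "1" + "1"
= to_binary(10) + "1" + "1" + "1"
= to_binary(5) + "0" + "1" + "1" + "1"
= to_binary(2) + "1" + "0" + "1" + "1" + "1"
= to_binary(1) + "0" + "1" + "0" + "1" + "1" + "1"
= "1" + "0" + "1" + "0" + "1" + "1" + "1"
= "1010111"


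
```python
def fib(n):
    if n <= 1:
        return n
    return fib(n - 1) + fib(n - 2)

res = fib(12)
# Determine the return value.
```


fib(12)
= fib(11) + fib(10)
= (fib(10) + fib(9)) + fib(10)
Computing bottom-up: fib(0)=0, fib(1)=1, fib(2)=1, fib(3)=2, fib(4)=3, fib(5)=5, fib(6)=8, fib(7)=13, fib(8)=21, fib(9)=34, fib(10)=55, fib(11)=89, fib(12)=144
= 144


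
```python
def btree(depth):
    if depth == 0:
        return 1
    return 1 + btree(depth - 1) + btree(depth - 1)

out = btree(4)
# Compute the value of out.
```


btree(4)
= 1 + btree(3) + btree(3)
= 1 + 2 * btree(3)
btree(k) = 2^(k+1) - 1
btree(0) = 1
btree(1) = 3
btree(2) = 7
btree(3) = 15
btree(4) = 31
btree(4) = 2^5 - 1 = 31


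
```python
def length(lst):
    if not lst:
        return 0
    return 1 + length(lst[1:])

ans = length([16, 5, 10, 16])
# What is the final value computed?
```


length([16, 5, 10, 16])
= 1 + length([5, 10, 16])
= 1 + 1 + length([10, 16])
= 1 + 1 + 1 + length([16])
= 1 + 1 + 1 + 1 + length([])
= 1 + 1 + 1 + 1 + 0
= 4


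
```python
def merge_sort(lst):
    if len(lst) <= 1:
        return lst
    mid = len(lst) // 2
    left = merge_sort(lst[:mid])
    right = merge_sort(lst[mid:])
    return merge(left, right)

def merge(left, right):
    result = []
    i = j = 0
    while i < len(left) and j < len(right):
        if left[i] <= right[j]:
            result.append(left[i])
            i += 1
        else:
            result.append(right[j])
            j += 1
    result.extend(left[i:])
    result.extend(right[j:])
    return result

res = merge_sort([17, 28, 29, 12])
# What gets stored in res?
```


merge_sort([17, 28, 29, 12])
Split into [17, 28] and [29, 12]
Left sorted: [17, 28]
Right sorted: [12, 29]
Merge [17, 28] and [12, 29]
= [12, 17, 28, 29]


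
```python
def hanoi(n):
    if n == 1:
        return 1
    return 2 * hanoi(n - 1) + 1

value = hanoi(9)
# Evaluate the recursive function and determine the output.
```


hanoi(9)
= 2 * hanoi(8) + 1
= 2 * (2 * hanoi(7) + 1) + 1
= 2 * (2 * (2 * hanoi(6) + 1) + 1) + 1
= 2 * (2 * (2 * (2 * hanoi(5) + 1) + 1) + 1) + 1
= 2 * (2 * (2 * (2 * (2 * hanoi(4) + 1) + 1) + 1) + 1) + 1
= 2 * (2 * (2 * (2 * (2 * (2 * hanoi(3) + 1) + 1) + 1) + 1) + 1) + 1
= 2 * (2 * (2 * (2 * (2 * (2 * (2 * hanoi(2) + 1) + 1) + 1) + 1) + 1) + 1) + 1
= 2 * (2 * (2 * (2 * (2 * (2 * (2 * (2 * hanoi(1) + 1) + 1) + 1) + 1) + 1) + 1) + 1) + 1
Now compute bottom-up:
hanoi(1) = 1
hanoi(2) = 2 * 1 + 1 = 3
hanoi(3) = 2 * 3 + 1 = 7
hanoi(4) = 2 * 7 + 1 = 15
hanoi(5) = 2 * 15 + 1 = 31
hanoi(6) = 2 * 31 + 1 = 63
hanoi(7) = 2 * 63 + 1 = 127
hanoi(8) = 2 * 127 + 1 = 255
hanoi(9) = 2 * 255 + 1 = 511
= 511


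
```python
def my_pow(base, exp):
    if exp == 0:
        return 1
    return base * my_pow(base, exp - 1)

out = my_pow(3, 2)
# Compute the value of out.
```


my_pow(3, 2)
= 3 * my_pow(3, 1)
= 3 * 3 * my_pow(3, 0)
= 3 * 3 * 1
= 9


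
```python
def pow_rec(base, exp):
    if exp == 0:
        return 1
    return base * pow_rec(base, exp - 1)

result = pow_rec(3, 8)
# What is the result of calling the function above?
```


pow_rec(3, 8)
= 3 * pow_rec(3, 7)
= 3 * 3 * pow_rec(3, 6)
= 3 * 3 * 3 * pow_rec(3, 5)
= 3 * 3 * 3 * 3 * pow_rec(3, 4)
= 3 * 3 * 3 * 3 * 3 * pow_rec(3, 3)
= 3 * 3 * 3 * 3 * 3 * 3 * pow_rec(3, 2)
= 3 * 3 * 3 * 3 * 3 * 3 * 3 * pow_rec(3, 1)
= 3 * 3 * 3 * 3 * 3 * 3 * 3 * 3 * pow_rec(3, 0)
= 3 * 3 * 3 * 3 * 3 * 3 * 3 * 3 * 1
= 6561


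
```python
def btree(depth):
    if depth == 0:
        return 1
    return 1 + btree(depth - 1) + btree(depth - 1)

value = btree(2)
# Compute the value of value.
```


btree(2)
= 1 + btree(1) + btree(1)
= 1 + 2 * btree(1)
btree(k) = 2^(k+1) - 1
btree(0) = 1
btree(1) = 3
btree(2) = 7
btree(2) = 2^3 - 1 = 7


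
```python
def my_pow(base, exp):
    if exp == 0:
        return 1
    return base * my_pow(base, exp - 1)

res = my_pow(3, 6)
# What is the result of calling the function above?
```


my_pow(3, 6)
= 3 * my_pow(3, 5)
= 3 * 3 * my_pow(3, 4)
= 3 * 3 * 3 * my_pow(3, 3)
= 3 * 3 * 3 * 3 * my_pow(3, 2)
= 3 * 3 * 3 * 3 * 3 * my_pow(3, 1)
= 3 * 3 * 3 * 3 * 3 * 3 * my_pow(3, 0)
= 3 * 3 * 3 * 3 * 3 * 3 * 1
= 729


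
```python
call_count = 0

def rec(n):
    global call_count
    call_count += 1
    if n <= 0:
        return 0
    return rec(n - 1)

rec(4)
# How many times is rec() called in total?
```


rec(4) calls rec(3) calls ... calls rec(0)
Total calls: 4 + 1 (for base case) = 5


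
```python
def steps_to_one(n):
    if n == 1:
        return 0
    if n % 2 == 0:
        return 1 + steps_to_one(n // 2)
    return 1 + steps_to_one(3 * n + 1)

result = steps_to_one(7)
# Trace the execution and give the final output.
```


steps_to_one(7)
7 is odd -> 3*7+1 = 22 -> steps_to_one(22)
22 is even -> steps_to_one(11)
11 is odd -> 3*11+1 = 34 -> steps_to_one(34)
34 is even -> steps_to_one(17)
17 is odd -> 3*17+1 = 52 -> steps_to_one(52)
52 is even -> steps_to_one(26)
26 is even -> steps_to_one(13)
13 is odd -> 3*13+1 = 40 -> steps_to_one(40)
40 is even -> steps_to_one(20)
20 is even -> steps_to_one(10)
10 is even -> steps_to_one(5)
5 is odd -> 3*5+1 = 16 -> steps_to_one(16)
16 is even -> steps_to_one(8)
8 is even -> steps_to_one(4)
4 is even -> steps_to_one(2)
2 is even -> steps_to_one(1)
Reached 1 after 16 steps
= 16


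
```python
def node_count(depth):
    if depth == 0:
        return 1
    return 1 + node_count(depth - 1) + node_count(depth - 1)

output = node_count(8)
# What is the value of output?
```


node_count(8)
= 1 + node_count(7) + node_count(7)
= 1 + 2 * node_count(7)
node_count(k) = 2^(k+1) - 1
node_count(0) = 1
node_count(1) = 3
node_count(2) = 7
node_count(3) = 15
node_count(4) = 31
node_count(8) = 2^9 - 1 = 511


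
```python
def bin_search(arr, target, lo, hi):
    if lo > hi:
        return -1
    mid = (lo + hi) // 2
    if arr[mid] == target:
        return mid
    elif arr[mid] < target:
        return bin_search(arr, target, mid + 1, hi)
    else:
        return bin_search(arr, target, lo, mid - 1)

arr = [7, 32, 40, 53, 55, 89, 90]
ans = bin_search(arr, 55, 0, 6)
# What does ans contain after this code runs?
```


bin_search(arr, 55, 0, 6)
lo=0, hi=6, mid=3, arr[mid]=53
53 < 55, search right half
lo=4, hi=6, mid=5, arr[mid]=89
89 > 55, search left half
lo=4, hi=4, mid=4, arr[mid]=55
arr[4] == 55, found at index 4
= 4


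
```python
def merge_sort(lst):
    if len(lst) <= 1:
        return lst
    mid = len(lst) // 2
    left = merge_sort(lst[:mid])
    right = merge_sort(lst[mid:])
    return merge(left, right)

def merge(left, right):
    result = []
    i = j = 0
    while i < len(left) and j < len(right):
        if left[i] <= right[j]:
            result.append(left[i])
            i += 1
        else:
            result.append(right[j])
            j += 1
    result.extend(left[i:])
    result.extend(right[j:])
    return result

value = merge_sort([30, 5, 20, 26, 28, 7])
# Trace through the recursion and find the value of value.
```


merge_sort([30, 5, 20, 26, 28, 7])
Split into [30, 5, 20] and [26, 28, 7]
Left sorted: [5, 20, 30]
Right sorted: [7, 26, 28]
Merge [5, 20, 30] and [7, 26, 28]
= [5, 7, 20, 26, 28, 30]


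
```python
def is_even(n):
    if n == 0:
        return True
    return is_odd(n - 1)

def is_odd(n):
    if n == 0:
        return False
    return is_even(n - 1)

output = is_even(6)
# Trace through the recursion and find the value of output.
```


is_even(6)
= is_odd(5)
= is_even(4)
= is_odd(3)
= is_even(2)
= is_odd(1)
= is_even(0)
n == 0: return True
= True


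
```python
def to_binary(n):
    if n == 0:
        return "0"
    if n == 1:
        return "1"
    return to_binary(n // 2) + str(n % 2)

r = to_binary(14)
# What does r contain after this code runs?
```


to_binary(14)
= to_binary(7) + "0"
= to_binary(3) + "1" + "0"
= to_binary(1) + "1" + "1" + "0"
= "1" + "1" + "1" + "0"
= "1110"


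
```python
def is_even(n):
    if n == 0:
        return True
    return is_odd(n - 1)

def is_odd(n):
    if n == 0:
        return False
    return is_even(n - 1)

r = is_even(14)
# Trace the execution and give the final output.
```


is_even(14)
= is_odd(13)
= is_even(12)
= is_odd(11)
= is_even(10)
= is_odd(9)
= is_even(8)
= is_odd(7)
= is_even(6)
= is_odd(5)
= is_even(4)
= is_odd(3)
= is_even(2)
= is_odd(1)
= is_even(0)
n == 0: return True
= True


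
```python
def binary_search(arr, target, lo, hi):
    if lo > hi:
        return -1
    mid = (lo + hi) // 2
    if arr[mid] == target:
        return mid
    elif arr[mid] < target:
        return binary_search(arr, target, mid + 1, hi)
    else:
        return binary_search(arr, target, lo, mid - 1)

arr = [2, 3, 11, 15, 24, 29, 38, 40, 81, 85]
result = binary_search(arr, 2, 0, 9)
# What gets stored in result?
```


binary_search(arr, 2, 0, 9)
lo=0, hi=9, mid=4, arr[mid]=24
24 > 2, search left half
lo=0, hi=3, mid=1, arr[mid]=3
3 > 2, search left half
lo=0, hi=0, mid=0, arr[mid]=2
arr[0] == 2, found at index 0
= 0


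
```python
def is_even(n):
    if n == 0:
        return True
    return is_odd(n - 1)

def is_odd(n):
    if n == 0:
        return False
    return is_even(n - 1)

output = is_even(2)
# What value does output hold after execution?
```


is_even(2)
= is_odd(1)
= is_even(0)
n == 0: return True
= True


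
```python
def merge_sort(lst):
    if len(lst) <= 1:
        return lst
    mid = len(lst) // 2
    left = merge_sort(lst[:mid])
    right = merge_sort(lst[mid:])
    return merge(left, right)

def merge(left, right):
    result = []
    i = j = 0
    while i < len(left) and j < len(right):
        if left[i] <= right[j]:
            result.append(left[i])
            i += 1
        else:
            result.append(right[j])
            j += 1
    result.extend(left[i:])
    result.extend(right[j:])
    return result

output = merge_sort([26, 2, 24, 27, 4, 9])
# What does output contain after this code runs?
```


merge_sort([26, 2, 24, 27, 4, 9])
Split into [26, 2, 24] and [27, 4, 9]
Left sorted: [2, 24, 26]
Right sorted: [4, 9, 27]
Merge [2, 24, 26] and [4, 9, 27]
= [2, 4, 9, 24, 26, 27]


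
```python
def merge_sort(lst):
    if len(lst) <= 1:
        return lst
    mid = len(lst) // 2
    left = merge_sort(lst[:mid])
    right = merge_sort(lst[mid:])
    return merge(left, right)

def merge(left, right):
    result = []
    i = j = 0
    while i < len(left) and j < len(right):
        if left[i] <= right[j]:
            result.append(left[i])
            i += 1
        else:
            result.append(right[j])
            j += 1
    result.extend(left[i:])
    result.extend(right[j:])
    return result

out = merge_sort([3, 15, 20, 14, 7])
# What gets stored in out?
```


merge_sort([3, 15, 20, 14, 7])
Split into [3, 15] and [20, 14, 7]
Left sorted: [3, 15]
Right sorted: [7, 14, 20]
Merge [3, 15] and [7, 14, 20]
= [3, 7, 14, 15, 20]


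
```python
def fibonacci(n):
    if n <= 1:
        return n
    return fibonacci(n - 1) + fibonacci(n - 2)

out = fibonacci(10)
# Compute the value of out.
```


fibonacci(10)
= fibonacci(9) + fibonacci(8)
= (fibonacci(8) + fibonacci(7)) + fibonacci(8)
Computing bottom-up: fibonacci(0)=0, fibonacci(1)=1, fibonacci(2)=1, fibonacci(3)=2, fibonacci(4)=3, fibonacci(5)=5, fibonacci(6)=8, fibonacci(7)=13, fibonacci(8)=21, fibonacci(9)=34, fibonacci(10)=55
= 55


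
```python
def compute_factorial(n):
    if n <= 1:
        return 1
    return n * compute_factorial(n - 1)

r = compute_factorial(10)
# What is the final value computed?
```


compute_factorial(10)
= 10 * compute_factorial(9)
= 10 * 9 * compute_factorial(8)
= 10 * 9 * 8 * compute_factorial(7)
= 10 * 9 * 8 * 7 * compute_factorial(6)
= 10 * 9 * 8 * 7 * 6 * compute_factorial(5)
= 10 * 9 * 8 * 7 * 6 * 5 * compute_factorial(4)
= 10 * 9 * 8 * 7 * 6 * 5 * 4 * compute_factorial(3)
= 10 * 9 * 8 * 7 * 6 * 5 * 4 * 3 * compute_factorial(2)
= 10 * 9 * 8 * 7 * 6 * 5 * 4 * 3 * 2 * compute_factorial(1)
= 10 * 9 * 8 * 7 * 6 * 5 * 4 * 3 * 2 * 1
= 3628800


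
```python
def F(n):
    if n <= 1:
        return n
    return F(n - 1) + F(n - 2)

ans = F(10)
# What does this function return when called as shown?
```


F(10)
= F(9) + F(8)
= (F(8) + F(7)) + F(8)
Computing bottom-up: F(0)=0, F(1)=1, F(2)=1, F(3)=2, F(4)=3, F(5)=5, F(6)=8, F(7)=13, F(8)=21, F(9)=34, F(10)=55
= 55


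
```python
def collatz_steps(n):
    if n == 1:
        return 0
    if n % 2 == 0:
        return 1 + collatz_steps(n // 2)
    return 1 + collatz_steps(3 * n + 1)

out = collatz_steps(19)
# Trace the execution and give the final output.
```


collatz_steps(19)
19 is odd -> 3*19+1 = 58 -> collatz_steps(58)
58 is even -> collatz_steps(29)
29 is odd -> 3*29+1 = 88 -> collatz_steps(88)
88 is even -> collatz_steps(44)
44 is even -> collatz_steps(22)
22 is even -> collatz_steps(11)
11 is odd -> 3*11+1 = 34 -> collatz_steps(34)
34 is even -> collatz_steps(17)
17 is odd -> 3*17+1 = 52 -> collatz_steps(52)
52 is even -> collatz_steps(26)
26 is even -> collatz_steps(13)
13 is odd -> 3*13+1 = 40 -> collatz_steps(40)
40 is even -> collatz_steps(20)
20 is even -> collatz_steps(10)
10 is even -> collatz_steps(5)
5 is odd -> 3*5+1 = 16 -> collatz_steps(16)
16 is even -> collatz_steps(8)
8 is even -> collatz_steps(4)
4 is even -> collatz_steps(2)
2 is even -> collatz_steps(1)
Reached 1 after 20 steps
= 20


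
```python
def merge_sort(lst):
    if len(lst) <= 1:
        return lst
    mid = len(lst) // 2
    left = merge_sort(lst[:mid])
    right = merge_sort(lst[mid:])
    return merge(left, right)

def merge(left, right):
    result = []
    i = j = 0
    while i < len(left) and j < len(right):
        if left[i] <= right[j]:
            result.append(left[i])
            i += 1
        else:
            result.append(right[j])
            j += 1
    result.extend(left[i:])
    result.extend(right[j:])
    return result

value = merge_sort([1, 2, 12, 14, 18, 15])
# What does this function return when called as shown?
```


merge_sort([1, 2, 12, 14, 18, 15])
Split into [1, 2, 12] and [14, 18, 15]
Left sorted: [1, 2, 12]
Right sorted: [14, 15, 18]
Merge [1, 2, 12] and [14, 15, 18]
= [1, 2, 12, 14, 15, 18]


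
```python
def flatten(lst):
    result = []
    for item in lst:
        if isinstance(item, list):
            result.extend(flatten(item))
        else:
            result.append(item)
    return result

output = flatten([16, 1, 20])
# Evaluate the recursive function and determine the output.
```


flatten([16, 1, 20])
Processing each element:
  16 is not a list -> append 16
  1 is not a list -> append 1
  20 is not a list -> append 20
= [16, 1, 20]


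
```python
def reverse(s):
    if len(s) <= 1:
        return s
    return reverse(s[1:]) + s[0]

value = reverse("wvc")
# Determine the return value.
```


reverse("wvc")
= reverse("vc") + "w"
= reverse("c") + "v" + "w"
= "c" + "v" + "w"
= "cvw"


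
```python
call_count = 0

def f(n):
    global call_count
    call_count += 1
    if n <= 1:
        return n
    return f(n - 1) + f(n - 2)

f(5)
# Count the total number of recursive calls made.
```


f(5) calls f(4) and f(3); each non-base call branches into two more.
Let C(k) = total number of calls made by f(k), including the call to f(k) itself.
Base cases: C(0) = 1, C(1) = 1
Recurrence: C(k) = 1 + C(k-1) + C(k-2)
  C(2) = 1 + C(1) + C(0) = 1 + 1 + 1 = 3
  C(3) = 1 + C(2) + C(1) = 1 + 3 + 1 = 5
  C(4) = 1 + C(3) + C(2) = 1 + 5 + 3 = 9
  C(5) = 1 + C(4) + C(3) = 1 + 9 + 5 = 15
Total calls = C(5) = 15


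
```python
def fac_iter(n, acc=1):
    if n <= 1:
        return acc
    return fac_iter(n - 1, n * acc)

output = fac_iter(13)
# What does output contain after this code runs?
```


fac_iter(13, 1)
= fac_iter(12, 13 * 1) = fac_iter(12, 13)
= fac_iter(11, 12 * 13) = fac_iter(11, 156)
= fac_iter(10, 11 * 156) = fac_iter(10, 1716)
= fac_iter(9, 10 * 1716) = fac_iter(9, 17160)
= fac_iter(8, 9 * 17160) = fac_iter(8, 154440)
= fac_iter(7, 8 * 154440) = fac_iter(7, 1235520)
= fac_iter(6, 7 * 1235520) = fac_iter(6, 8648640)
= fac_iter(5, 6 * 8648640) = fac_iter(5, 51891840)
= fac_iter(4, 5 * 51891840) = fac_iter(4, 259459200)
= fac_iter(3, 4 * 259459200) = fac_iter(3, 1037836800)
= fac_iter(2, 3 * 1037836800) = fac_iter(2, 3113510400)
= fac_iter(1, 2 * 3113510400) = fac_iter(1, 6227020800)
n <= 1, return acc = 6227020800


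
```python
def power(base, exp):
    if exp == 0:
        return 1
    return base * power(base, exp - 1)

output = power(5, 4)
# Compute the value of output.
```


power(5, 4)
= 5 * power(5, 3)
= 5 * 5 * power(5, 2)
= 5 * 5 * 5 * power(5, 1)
= 5 * 5 * 5 * 5 * power(5, 0)
= 5 * 5 * 5 * 5 * 1
= 625


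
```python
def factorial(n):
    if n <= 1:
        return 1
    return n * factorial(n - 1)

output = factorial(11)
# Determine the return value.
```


factorial(11)
= 11 * factorial(10)
= 11 * 10 * factorial(9)
= 11 * 10 * 9 * factorial(8)
= 11 * 10 * 9 * 8 * factorial(7)
= 11 * 10 * 9 * 8 * 7 * factorial(6)
= 11 * 10 * 9 * 8 * 7 * 6 * factorial(5)
= 11 * 10 * 9 * 8 * 7 * 6 * 5 * factorial(4)
= 11 * 10 * 9 * 8 * 7 * 6 * 5 * 4 * factorial(3)
= 11 * 10 * 9 * 8 * 7 * 6 * 5 * 4 * 3 * factorial(2)
= 11 * 10 * 9 * 8 * 7 * 6 * 5 * 4 * 3 * 2 * factorial(1)
= 11 * 10 * 9 * 8 * 7 * 6 * 5 * 4 * 3 * 2 * 1
= 39916800


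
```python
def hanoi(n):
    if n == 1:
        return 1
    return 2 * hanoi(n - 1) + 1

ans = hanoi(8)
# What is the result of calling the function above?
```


hanoi(8)
= 2 * hanoi(7) + 1
= 2 * (2 * hanoi(6) + 1) + 1
= 2 * (2 * (2 * hanoi(5) + 1) + 1) + 1
= 2 * (2 * (2 * (2 * hanoi(4) + 1) + 1) + 1) + 1
= 2 * (2 * (2 * (2 * (2 * hanoi(3) + 1) + 1) + 1) + 1) + 1
= 2 * (2 * (2 * (2 * (2 * (2 * hanoi(2) + 1) + 1) + 1) + 1) + 1) + 1
= 2 * (2 * (2 * (2 * (2 * (2 * (2 * hanoi(1) + 1) + 1) + 1) + 1) + 1) + 1) + 1
Now compute bottom-up:
hanoi(1) = 1
hanoi(2) = 2 * 1 + 1 = 3
hanoi(3) = 2 * 3 + 1 = 7
hanoi(4) = 2 * 7 + 1 = 15
hanoi(5) = 2 * 15 + 1 = 31
hanoi(6) = 2 * 31 + 1 = 63
hanoi(7) = 2 * 63 + 1 = 127
hanoi(8) = 2 * 127 + 1 = 255
= 255


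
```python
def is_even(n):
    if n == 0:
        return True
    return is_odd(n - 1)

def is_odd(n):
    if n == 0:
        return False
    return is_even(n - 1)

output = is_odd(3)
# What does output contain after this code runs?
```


is_odd(3)
= is_even(2)
= is_odd(1)
= is_even(0)
n == 0: return True
= True


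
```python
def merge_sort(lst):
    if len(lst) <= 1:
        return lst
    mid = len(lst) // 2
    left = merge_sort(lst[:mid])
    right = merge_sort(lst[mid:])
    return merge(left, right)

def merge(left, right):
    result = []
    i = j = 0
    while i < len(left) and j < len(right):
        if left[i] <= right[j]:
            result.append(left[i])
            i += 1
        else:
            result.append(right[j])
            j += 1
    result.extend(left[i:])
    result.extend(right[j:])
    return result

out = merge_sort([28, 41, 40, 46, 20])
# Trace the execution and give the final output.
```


merge_sort([28, 41, 40, 46, 20])
Split into [28, 41] and [40, 46, 20]
Left sorted: [28, 41]
Right sorted: [20, 40, 46]
Merge [28, 41] and [20, 40, 46]
= [20, 28, 40, 41, 46]


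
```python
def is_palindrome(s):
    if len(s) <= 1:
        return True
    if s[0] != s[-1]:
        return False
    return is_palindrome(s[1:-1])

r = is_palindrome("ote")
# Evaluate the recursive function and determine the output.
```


is_palindrome("ote")
"ote": s[0]='o' != s[-1]='e' -> False
= False


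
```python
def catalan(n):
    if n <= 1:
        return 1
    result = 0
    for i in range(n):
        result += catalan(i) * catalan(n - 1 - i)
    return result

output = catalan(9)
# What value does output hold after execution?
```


catalan(9)
= sum of catalan(i) * catalan(9-1-i) for i in 0..8
First compute sub-values bottom-up:
  catalan(0) = 1, catalan(1) = 1
  catalan(2) = 1*1 + 1*1 = 2
  catalan(3) = 1*2 + 1*1 + 2*1 = 5
  catalan(4) = 1*5 + 1*2 + 2*1 + 5*1 = 14
  catalan(5) = 1*14 + 1*5 + 2*2 + 5*1 + 14*1 = 42
  catalan(6) = 1*42 + 1*14 + 2*5 + 5*2 + 14*1 + 42*1 = 132
  catalan(7) = 1*132 + 1*42 + 2*14 + 5*5 + 14*2 + 42*1 + 132*1 = 429
  catalan(8) = 1*429 + 1*132 + 2*42 + 5*14 + 14*5 + 42*2 + 132*1 + 429*1 = 1430
Now catalan(9):
  catalan(0)*catalan(8) = 1*1430 = 1430
  catalan(1)*catalan(7) = 1*429 = 429
  catalan(2)*catalan(6) = 2*132 = 264
  catalan(3)*catalan(5) = 5*42 = 210
  catalan(4)*catalan(4) = 14*14 = 196
  catalan(5)*catalan(3) = 42*5 = 210
  catalan(6)*catalan(2) = 132*2 = 264
  catalan(7)*catalan(1) = 429*1 = 429
  catalan(8)*catalan(0) = 1430*1 = 1430
= 1430 + 429 + 264 + 210 + 196 + 210 + 264 + 429 + 1430
= 4862


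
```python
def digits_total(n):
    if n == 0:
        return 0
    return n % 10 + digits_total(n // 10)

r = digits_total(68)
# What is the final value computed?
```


digits_total(68)
= 8 + digits_total(6)
= 8 + 6 + digits_total(0)
= 8 + 6 + 0
= 14


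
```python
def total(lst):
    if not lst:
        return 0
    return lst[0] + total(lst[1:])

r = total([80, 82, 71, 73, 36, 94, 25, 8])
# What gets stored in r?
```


total([80, 82, 71, 73, 36, 94, 25, 8])
= 80 + total([82, 71, 73, 36, 94, 25, 8])
= 80 + 82 + total([71, 73, 36, 94, 25, 8])
= 80 + 82 + 71 + total([73, 36, 94, 25, 8])
= 80 + 82 + 71 + 73 + total([36, 94, 25, 8])
= 80 + 82 + 71 + 73 + 36 + total([94, 25, 8])
= 80 + 82 + 71 + 73 + 36 + 94 + total([25, 8])
= 80 + 82 + 71 + 73 + 36 + 94 + 25 + total([8])
= 80 + 82 + 71 + 73 + 36 + 94 + 25 + 8 + total([])
= 80 + 82 + 71 + 73 + 36 + 94 + 25 + 8 + 0
= 469


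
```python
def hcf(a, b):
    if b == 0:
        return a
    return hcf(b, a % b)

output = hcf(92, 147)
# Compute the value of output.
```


hcf(92, 147)
= hcf(147, 92 % 147) = hcf(147, 92)
= hcf(92, 147 % 92) = hcf(92, 55)
= hcf(55, 92 % 55) = hcf(55, 37)
= hcf(37, 55 % 37) = hcf(37, 18)
= hcf(18, 37 % 18) = hcf(18, 1)
= hcf(1, 18 % 1) = hcf(1, 0)
b == 0, return a = 1


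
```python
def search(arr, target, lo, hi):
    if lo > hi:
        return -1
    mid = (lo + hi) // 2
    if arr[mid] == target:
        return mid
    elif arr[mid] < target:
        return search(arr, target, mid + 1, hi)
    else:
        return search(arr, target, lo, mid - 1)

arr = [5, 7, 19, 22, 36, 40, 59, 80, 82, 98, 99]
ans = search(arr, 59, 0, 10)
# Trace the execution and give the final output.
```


search(arr, 59, 0, 10)
lo=0, hi=10, mid=5, arr[mid]=40
40 < 59, search right half
lo=6, hi=10, mid=8, arr[mid]=82
82 > 59, search left half
lo=6, hi=7, mid=6, arr[mid]=59
arr[6] == 59, found at index 6
= 6


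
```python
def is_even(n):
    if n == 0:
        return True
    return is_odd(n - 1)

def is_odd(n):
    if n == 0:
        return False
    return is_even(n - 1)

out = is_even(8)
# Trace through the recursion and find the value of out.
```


is_even(8)
= is_odd(7)
= is_even(6)
= is_odd(5)
= is_even(4)
= is_odd(3)
= is_even(2)
= is_odd(1)
= is_even(0)
n == 0: return True
= True


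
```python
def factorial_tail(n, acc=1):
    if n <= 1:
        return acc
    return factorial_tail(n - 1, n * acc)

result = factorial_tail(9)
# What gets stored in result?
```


factorial_tail(9, 1)
= factorial_tail(8, 9 * 1) = factorial_tail(8, 9)
= factorial_tail(7, 8 * 9) = factorial_tail(7, 72)
= factorial_tail(6, 7 * 72) = factorial_tail(6, 504)
= factorial_tail(5, 6 * 504) = factorial_tail(5, 3024)
= factorial_tail(4, 5 * 3024) = factorial_tail(4, 15120)
= factorial_tail(3, 4 * 15120) = factorial_tail(3, 60480)
= factorial_tail(2, 3 * 60480) = factorial_tail(2, 181440)
= factorial_tail(1, 2 * 181440) = factorial_tail(1, 362880)
n <= 1, return acc = 362880


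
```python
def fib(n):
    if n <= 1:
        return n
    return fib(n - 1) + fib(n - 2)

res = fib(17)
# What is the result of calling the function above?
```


fib(17)
= fib(16) + fib(15)
= (fib(15) + fib(14)) + fib(15)
Computing bottom-up: fib(0)=0, fib(1)=1, fib(2)=1, fib(3)=2, fib(4)=3, fib(5)=5, fib(6)=8, fib(7)=13, fib(8)=21, fib(9)=34, fib(10)=55, fib(11)=89, fib(12)=144, fib(13)=233, fib(14)=377, fib(15)=610, fib(16)=987, fib(17)=1597
= 1597


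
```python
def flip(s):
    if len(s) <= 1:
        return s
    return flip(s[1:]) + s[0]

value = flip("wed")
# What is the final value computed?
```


flip("wed")
= flip("ed") + "w"
= flip("d") + "e" + "w"
= "d" + "e" + "w"
= "dew"


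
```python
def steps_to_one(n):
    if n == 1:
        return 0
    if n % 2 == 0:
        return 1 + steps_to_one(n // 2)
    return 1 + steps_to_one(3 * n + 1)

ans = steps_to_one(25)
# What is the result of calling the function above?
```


steps_to_one(25)
25 is odd -> 3*25+1 = 76 -> steps_to_one(76)
76 is even -> steps_to_one(38)
38 is even -> steps_to_one(19)
19 is odd -> 3*19+1 = 58 -> steps_to_one(58)
58 is even -> steps_to_one(29)
29 is odd -> 3*29+1 = 88 -> steps_to_one(88)
88 is even -> steps_to_one(44)
44 is even -> steps_to_one(22)
22 is even -> steps_to_one(11)
11 is odd -> 3*11+1 = 34 -> steps_to_one(34)
34 is even -> steps_to_one(17)
17 is odd -> 3*17+1 = 52 -> steps_to_one(52)
52 is even -> steps_to_one(26)
26 is even -> steps_to_one(13)
13 is odd -> 3*13+1 = 40 -> steps_to_one(40)
40 is even -> steps_to_one(20)
20 is even -> steps_to_one(10)
10 is even -> steps_to_one(5)
5 is odd -> 3*5+1 = 16 -> steps_to_one(16)
16 is even -> steps_to_one(8)
8 is even -> steps_to_one(4)
4 is even -> steps_to_one(2)
2 is even -> steps_to_one(1)
Reached 1 after 23 steps
= 23


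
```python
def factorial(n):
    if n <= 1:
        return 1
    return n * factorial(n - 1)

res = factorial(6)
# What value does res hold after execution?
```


factorial(6)
= 6 * factorial(5)
= 6 * 5 * factorial(4)
= 6 * 5 * 4 * factorial(3)
= 6 * 5 * 4 * 3 * factorial(2)
= 6 * 5 * 4 * 3 * 2 * factorial(1)
= 6 * 5 * 4 * 3 * 2 * 1
= 720


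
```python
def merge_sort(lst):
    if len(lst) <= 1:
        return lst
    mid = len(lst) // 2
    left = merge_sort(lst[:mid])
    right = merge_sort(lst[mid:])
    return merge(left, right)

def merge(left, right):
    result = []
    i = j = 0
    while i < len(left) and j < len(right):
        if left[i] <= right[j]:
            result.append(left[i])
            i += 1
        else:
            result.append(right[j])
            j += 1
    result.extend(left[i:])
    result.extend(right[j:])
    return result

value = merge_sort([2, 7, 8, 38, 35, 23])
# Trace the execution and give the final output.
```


merge_sort([2, 7, 8, 38, 35, 23])
Split into [2, 7, 8] and [38, 35, 23]
Left sorted: [2, 7, 8]
Right sorted: [23, 35, 38]
Merge [2, 7, 8] and [23, 35, 38]
= [2, 7, 8, 23, 35, 38]


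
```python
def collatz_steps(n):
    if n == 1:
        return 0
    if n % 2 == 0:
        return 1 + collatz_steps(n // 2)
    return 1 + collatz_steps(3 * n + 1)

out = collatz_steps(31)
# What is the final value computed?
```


collatz_steps(31)
31 is odd -> 3*31+1 = 94 -> collatz_steps(94)
94 is even -> collatz_steps(47)
47 is odd -> 3*47+1 = 142 -> collatz_steps(142)
142 is even -> collatz_steps(71)
71 is odd -> 3*71+1 = 214 -> collatz_steps(214)
214 is even -> collatz_steps(107)
107 is odd -> 3*107+1 = 322 -> collatz_steps(322)
322 is even -> collatz_steps(161)
161 is odd -> 3*161+1 = 484 -> collatz_steps(484)
484 is even -> collatz_steps(242)
242 is even -> collatz_steps(121)
121 is odd -> 3*121+1 = 364 -> collatz_steps(364)
364 is even -> collatz_steps(182)
182 is even -> collatz_steps(91)
91 is odd -> 3*91+1 = 274 -> collatz_steps(274)
274 is even -> collatz_steps(137)
137 is odd -> 3*137+1 = 412 -> collatz_steps(412)
412 is even -> collatz_steps(206)
206 is even -> collatz_steps(103)
103 is odd -> 3*103+1 = 310 -> collatz_steps(310)
310 is even -> collatz_steps(155)
155 is odd -> 3*155+1 = 466 -> collatz_steps(466)
466 is even -> collatz_steps(233)
233 is odd -> 3*233+1 = 700 -> collatz_steps(700)
700 is even -> collatz_steps(350)
350 is even -> collatz_steps(175)
175 is odd -> 3*175+1 = 526 -> collatz_steps(526)
526 is even -> collatz_steps(263)
263 is odd -> 3*263+1 = 790 -> collatz_steps(790)
790 is even -> collatz_steps(395)
395 is odd -> 3*395+1 = 1186 -> collatz_steps(1186)
1186 is even -> collatz_steps(593)
593 is odd -> 3*593+1 = 1780 -> collatz_steps(1780)
1780 is even -> collatz_steps(890)
890 is even -> collatz_steps(445)
445 is odd -> 3*445+1 = 1336 -> collatz_steps(1336)
1336 is even -> collatz_steps(668)
668 is even -> collatz_steps(334)
334 is even -> collatz_steps(167)
167 is odd -> 3*167+1 = 502 -> collatz_steps(502)
502 is even -> collatz_steps(251)
251 is odd -> 3*251+1 = 754 -> collatz_steps(754)
754 is even -> collatz_steps(377)
377 is odd -> 3*377+1 = 1132 -> collatz_steps(1132)
1132 is even -> collatz_steps(566)
566 is even -> collatz_steps(283)
283 is odd -> 3*283+1 = 850 -> collatz_steps(850)
850 is even -> collatz_steps(425)
425 is odd -> 3*425+1 = 1276 -> collatz_steps(1276)
1276 is even -> collatz_steps(638)
638 is even -> collatz_steps(319)
319 is odd -> 3*319+1 = 958 -> collatz_steps(958)
958 is even -> collatz_steps(479)
479 is odd -> 3*479+1 = 1438 -> collatz_steps(1438)
1438 is even -> collatz_steps(719)
719 is odd -> 3*719+1 = 2158 -> collatz_steps(2158)
2158 is even -> collatz_steps(1079)
1079 is odd -> 3*1079+1 = 3238 -> collatz_steps(3238)
3238 is even -> collatz_steps(1619)
1619 is odd -> 3*1619+1 = 4858 -> collatz_steps(4858)
4858 is even -> collatz_steps(2429)
2429 is odd -> 3*2429+1 = 7288 -> collatz_steps(7288)
7288 is even -> collatz_steps(3644)
3644 is even -> collatz_steps(1822)
1822 is even -> collatz_steps(911)
911 is odd -> 3*911+1 = 2734 -> collatz_steps(2734)
2734 is even -> collatz_steps(1367)
1367 is odd -> 3*1367+1 = 4102 -> collatz_steps(4102)
4102 is even -> collatz_steps(2051)
2051 is odd -> 3*2051+1 = 6154 -> collatz_steps(6154)
6154 is even -> collatz_steps(3077)
3077 is odd -> 3*3077+1 = 9232 -> collatz_steps(9232)
9232 is even -> collatz_steps(4616)
4616 is even -> collatz_steps(2308)
2308 is even -> collatz_steps(1154)
1154 is even -> collatz_steps(577)
577 is odd -> 3*577+1 = 1732 -> collatz_steps(1732)
1732 is even -> collatz_steps(866)
866 is even -> collatz_steps(433)
433 is odd -> 3*433+1 = 1300 -> collatz_steps(1300)
1300 is even -> collatz_steps(650)
650 is even -> collatz_steps(325)
325 is odd -> 3*325+1 = 976 -> collatz_steps(976)
976 is even -> collatz_steps(488)
488 is even -> collatz_steps(244)
244 is even -> collatz_steps(122)
122 is even -> collatz_steps(61)
61 is odd -> 3*61+1 = 184 -> collatz_steps(184)
184 is even -> collatz_steps(92)
92 is even -> collatz_steps(46)
46 is even -> collatz_steps(23)
23 is odd -> 3*23+1 = 70 -> collatz_steps(70)
70 is even -> collatz_steps(35)
35 is odd -> 3*35+1 = 106 -> collatz_steps(106)
106 is even -> collatz_steps(53)
53 is odd -> 3*53+1 = 160 -> collatz_steps(160)
160 is even -> collatz_steps(80)
80 is even -> collatz_steps(40)
40 is even -> collatz_steps(20)
20 is even -> collatz_steps(10)
10 is even -> collatz_steps(5)
5 is odd -> 3*5+1 = 16 -> collatz_steps(16)
16 is even -> collatz_steps(8)
8 is even -> collatz_steps(4)
4 is even -> collatz_steps(2)
2 is even -> collatz_steps(1)
Reached 1 after 106 steps
= 106
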